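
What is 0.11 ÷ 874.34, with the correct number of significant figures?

0.11 ÷ 874.34 = 0.000125809181783…
Multiplication/division keeps the fewest significant figures: 0.11 → 2 s.f., 874.34 → 5 s.f.; limit is 2.
Rounded to 2 significant figures: 1.3 × 10⁻⁴.

1.3 × 10⁻⁴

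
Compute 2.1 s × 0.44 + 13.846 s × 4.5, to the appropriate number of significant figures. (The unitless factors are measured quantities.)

2.1 × 0.44 = 0.924 → 0.92 s (2 s.f., last digit at the 10^-2 place).
13.846 × 4.5 = 62.307 → 62 s (2 s.f., last digit at the 10^0 place).
Sum: 63.231 s; keep the coarser place, 10^0.
Result: 63 s.

63 s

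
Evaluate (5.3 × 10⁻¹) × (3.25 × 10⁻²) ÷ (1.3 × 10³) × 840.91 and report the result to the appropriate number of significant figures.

0.011

(5.3 × 10⁻¹) × (3.25 × 10⁻²) ÷ (1.3 × 10³) × 840.91 = 0.0111420575
Multiplication/division keeps the fewest significant figures: 5.3 × 10⁻¹ → 2 s.f., 3.25 × 10⁻² → 3 s.f., 1.3 × 10³ → 2 s.f., 840.91 → 5 s.f.; limit is 2.
Rounded to 2 significant figures: 0.011.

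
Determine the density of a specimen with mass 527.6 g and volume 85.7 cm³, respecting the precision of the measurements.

density = 527.6 g ÷ 85.7 cm³ = 6.15635939323… g/cm³.
527.6 has 4 significant figures; 85.7 has 3.
Division/multiplication keeps the fewest: 3 significant figures.
Rounded: 6.16 g/cm³.

6.16 g/cm³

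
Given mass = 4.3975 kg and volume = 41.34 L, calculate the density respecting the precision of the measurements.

density = 4.3975 kg ÷ 41.34 L = 0.10637397194… kg/L.
4.3975 has 5 significant figures; 41.34 has 4.
Division/multiplication keeps the fewest: 4 significant figures.
Rounded: 0.1064 kg/L.

0.1064 kg/L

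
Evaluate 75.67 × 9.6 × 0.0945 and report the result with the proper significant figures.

75.67 × 9.6 × 0.0945 = 68.647824
Multiplication/division keeps the fewest significant figures: 75.67 → 4 s.f., 9.6 → 2 s.f., 0.0945 → 3 s.f.; limit is 2.
Rounded to 2 significant figures: 69.

69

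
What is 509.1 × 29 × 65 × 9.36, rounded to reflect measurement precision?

509.1 × 29 × 65 × 9.36 = 8982356.76
Multiplication/division keeps the fewest significant figures: 509.1 → 4 s.f., 29 → 2 s.f., 65 → 2 s.f., 9.36 → 3 s.f.; limit is 2.
Rounded to 2 significant figures: 9.0 × 10^6.

9.0 × 10^6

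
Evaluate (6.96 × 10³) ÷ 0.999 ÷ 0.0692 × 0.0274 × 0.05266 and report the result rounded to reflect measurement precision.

145

(6.96 × 10³) ÷ 0.999 ÷ 0.0692 × 0.0274 × 0.05266 = 145.267704699…
Multiplication/division keeps the fewest significant figures: 6.96 × 10³ → 3 s.f., 0.999 → 3 s.f., 0.0692 → 3 s.f., 0.0274 → 3 s.f., 0.05266 → 4 s.f.; limit is 3.
Rounded to 3 significant figures: 145.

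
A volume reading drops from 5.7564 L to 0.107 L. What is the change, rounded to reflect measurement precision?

5.7564 L − 0.107 L = 5.6494 L.
Addition/subtraction keeps the fewest decimal places: 5.7564 → 4 decimal places, 0.107 → 3 decimal places; limit is 3.
Rounded to 3 decimal places: 5.649 L.

5.649 L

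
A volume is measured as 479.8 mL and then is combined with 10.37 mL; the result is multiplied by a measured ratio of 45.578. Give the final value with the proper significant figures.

479.8 mL + 10.37 mL = 490.17 mL; the sum is limited to 1 decimal place (4 s.f.).
Carrying full precision, 490.17 × 45.578 = 22340.96826 mL; 45.578 has 5 s.f., so the result keeps min(4, 5) = 4 s.f.
Rounded to 4 significant figures: 2.234 × 10⁴ mL.

2.234 × 10⁴ mL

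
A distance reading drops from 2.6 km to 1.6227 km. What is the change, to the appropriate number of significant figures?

2.6 km − 1.6227 km = 0.9773 km.
Addition/subtraction keeps the fewest decimal places: 2.6 → 1 decimal place, 1.6227 → 4 decimal places; limit is 1.
Rounded to 1 decimal place: 1.0 km.

1.0 km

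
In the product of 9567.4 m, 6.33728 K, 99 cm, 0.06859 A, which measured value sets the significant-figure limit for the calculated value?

99 cm

9567.4 m → 5 s.f.; 6.33728 K → 6 s.f.; 99 cm → 2 s.f.; 0.06859 A → 4 s.f.
The fewest is 2 significant figures, from 99 cm.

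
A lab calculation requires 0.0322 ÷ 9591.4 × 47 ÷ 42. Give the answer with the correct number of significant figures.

0.0322 ÷ 9591.4 × 47 ÷ 42 = 0.00000375683772268…
Multiplication/division keeps the fewest significant figures: 0.0322 → 3 s.f., 9591.4 → 5 s.f., 47 → 2 s.f., 42 → 2 s.f.; limit is 2.
Rounded to 2 significant figures: 3.8 × 10^-6.

3.8 × 10^-6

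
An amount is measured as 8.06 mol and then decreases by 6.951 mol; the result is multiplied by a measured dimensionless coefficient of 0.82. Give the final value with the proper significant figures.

0.91 mol

8.06 mol − 6.951 mol = 1.109 mol; the difference is limited to 2 decimal places (3 s.f.).
Carrying full precision, 1.109 × 0.82 = 0.90938 mol; 0.82 has 2 s.f., so the result keeps min(3, 2) = 2 s.f.
Rounded to 2 significant figures: 0.91 mol.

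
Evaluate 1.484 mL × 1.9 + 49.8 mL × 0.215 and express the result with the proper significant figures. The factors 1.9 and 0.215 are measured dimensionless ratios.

1.484 × 1.9 = 2.8196 → 2.8 mL (2 s.f., last digit at the 10^-1 place).
49.8 × 0.215 = 10.707 → 10.7 mL (3 s.f., last digit at the 10^-1 place).
Sum: 13.5266 mL; keep the coarser place, 10^-1.
Result: 13.5 mL.

13.5 mL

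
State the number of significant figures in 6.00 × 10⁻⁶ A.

3

6.00 × 10⁻⁶: in scientific notation every digit of the coefficient is significant.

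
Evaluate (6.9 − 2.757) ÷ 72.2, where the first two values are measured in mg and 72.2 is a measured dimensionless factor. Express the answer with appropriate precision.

6.9 mg − 2.757 mg = 4.143 mg; the difference is limited to 1 decimal place (2 s.f.).
Carrying full precision, 4.143 ÷ 72.2 = 0.0573822714681… mg; 72.2 has 3 s.f., so the result keeps min(2, 3) = 2 s.f.
Rounded to 2 significant figures: 0.057 mg.

0.057 mg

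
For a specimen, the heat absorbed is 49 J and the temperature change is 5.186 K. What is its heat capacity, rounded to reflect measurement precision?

9.4 J/K

heat capacity = 49 J ÷ 5.186 K = 9.44851523332… J/K.
49 has 2 significant figures; 5.186 has 4.
Division/multiplication keeps the fewest: 2 significant figures.
Rounded: 9.4 J/K.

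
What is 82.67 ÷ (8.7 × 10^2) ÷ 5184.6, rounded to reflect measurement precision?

1.8 × 10^-5

82.67 ÷ (8.7 × 10^2) ÷ 5184.6 = 0.0000183279305068…
Multiplication/division keeps the fewest significant figures: 82.67 → 4 s.f., 8.7 × 10^2 → 2 s.f., 5184.6 → 5 s.f.; limit is 2.
Rounded to 2 significant figures: 1.8 × 10^-5.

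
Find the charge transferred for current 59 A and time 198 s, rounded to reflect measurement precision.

1.2 × 10^4 C

charge transferred = 59 A × 198 s = 11682 C.
59 has 2 significant figures; 198 has 3.
Division/multiplication keeps the fewest: 2 significant figures.
Rounded: 1.2 × 10^4 C.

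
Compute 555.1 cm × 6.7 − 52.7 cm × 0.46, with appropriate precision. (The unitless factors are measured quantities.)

3.7 × 10^3 cm

555.1 × 6.7 = 3719.17 → 3.7 × 10^3 cm (2 s.f., last digit at the 10^2 place).
52.7 × 0.46 = 24.242 → 24 cm (2 s.f., last digit at the 10^0 place).
Difference: 3694.928 cm; keep the coarser place, 10^2.
Result: 3.7 × 10^3 cm.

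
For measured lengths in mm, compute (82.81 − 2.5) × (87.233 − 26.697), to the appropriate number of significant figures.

4.86 × 10^3 mm²

82.81 − 2.5 = 80.31, limited to 1 d.p. → 3 s.f.; 87.233 − 26.697 = 60.536, limited to 3 d.p. → 5 s.f.
Carrying full precision, 80.31 × 60.536 = 4861.64616; keep min(3, 5) = 3 s.f.
Rounded to 3 significant figures: 4.86 × 10^3 mm².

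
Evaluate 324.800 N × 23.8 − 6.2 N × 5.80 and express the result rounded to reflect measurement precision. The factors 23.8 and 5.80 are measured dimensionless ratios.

324.800 × 23.8 = 7730.24 → 7.73 × 10³ N (3 s.f., last digit at the 10^1 place).
6.2 × 5.80 = 35.96 → 36 N (2 s.f., last digit at the 10^0 place).
Difference: 7694.28 N; keep the coarser place, 10^1.
Result: 7.69 × 10³ N.

7.69 × 10³ N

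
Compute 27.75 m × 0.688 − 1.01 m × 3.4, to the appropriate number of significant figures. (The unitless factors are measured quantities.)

15.7 m

27.75 × 0.688 = 19.092 → 19.1 m (3 s.f., last digit at the 10^-1 place).
1.01 × 3.4 = 3.434 → 3.4 m (2 s.f., last digit at the 10^-1 place).
Difference: 15.658 m; keep the coarser place, 10^-1.
Result: 15.7 m.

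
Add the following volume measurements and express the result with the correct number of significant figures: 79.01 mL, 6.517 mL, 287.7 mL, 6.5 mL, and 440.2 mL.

79.01 mL + 6.517 mL + 287.7 mL + 6.5 mL + 440.2 mL = 819.927 mL.
Addition/subtraction keeps the fewest decimal places: 79.01 → 2 decimal places, 6.517 → 3 decimal places, 287.7 → 1 decimal place, 6.5 → 1 decimal place, 440.2 → 1 decimal place; limit is 1.
Rounded to 1 decimal place: 819.9 mL.

819.9 mL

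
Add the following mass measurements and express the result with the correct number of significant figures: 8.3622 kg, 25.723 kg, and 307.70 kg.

8.3622 kg + 25.723 kg + 307.70 kg = 341.7852 kg.
Addition/subtraction keeps the fewest decimal places: 8.3622 → 4 decimal places, 25.723 → 3 decimal places, 307.70 → 2 decimal places; limit is 2.
Rounded to 2 decimal places: 341.79 kg.

341.79 kg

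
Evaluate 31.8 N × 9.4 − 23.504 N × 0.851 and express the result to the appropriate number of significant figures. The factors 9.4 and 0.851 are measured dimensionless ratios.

31.8 × 9.4 = 298.92 → 3.0 × 10^2 N (2 s.f., last digit at the 10^1 place).
23.504 × 0.851 = 20.001904 → 20.0 N (3 s.f., last digit at the 10^-1 place).
Difference: 278.918096 N; keep the coarser place, 10^1.
Result: 2.8 × 10^2 N.

2.8 × 10^2 N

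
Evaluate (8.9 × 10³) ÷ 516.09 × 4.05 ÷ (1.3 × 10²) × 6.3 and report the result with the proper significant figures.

3.4

(8.9 × 10³) ÷ 516.09 × 4.05 ÷ (1.3 × 10²) × 6.3 = 3.38467351401…
Multiplication/division keeps the fewest significant figures: 8.9 × 10³ → 2 s.f., 516.09 → 5 s.f., 4.05 → 3 s.f., 1.3 × 10² → 2 s.f., 6.3 → 2 s.f.; limit is 2.
Rounded to 2 significant figures: 3.4.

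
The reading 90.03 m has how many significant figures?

90.03: zeros between nonzero digits are significant.

4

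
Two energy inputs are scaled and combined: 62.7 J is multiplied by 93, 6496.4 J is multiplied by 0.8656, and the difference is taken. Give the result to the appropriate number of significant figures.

2 × 10² J

62.7 × 93 = 5831.1 → 5.8 × 10³ J (2 s.f., last digit at the 10^2 place).
6496.4 × 0.8656 = 5623.28384 → 5623 J (4 s.f., last digit at the 10^0 place).
Difference: 207.81616 J; keep the coarser place, 10^2.
Result: 2 × 10² J.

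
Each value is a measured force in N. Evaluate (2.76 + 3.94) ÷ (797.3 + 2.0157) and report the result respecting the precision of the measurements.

2.76 + 3.94 = 6.70, limited to 2 d.p. → 3 s.f.; 797.3 + 2.0157 = 799.3157, limited to 1 d.p. → 4 s.f.
Carrying full precision, 6.70 ÷ 799.3157 = 0.00838216989858…; keep min(3, 4) = 3 s.f.
Rounded to 3 significant figures: 0.00838.

0.00838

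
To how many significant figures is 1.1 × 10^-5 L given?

1.1 × 10^-5: in scientific notation every digit of the coefficient is significant.

2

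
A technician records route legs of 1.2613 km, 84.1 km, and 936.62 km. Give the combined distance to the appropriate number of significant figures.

1022.0 km

1.2613 km + 84.1 km + 936.62 km = 1021.9813 km.
Addition/subtraction keeps the fewest decimal places: 1.2613 → 4 decimal places, 84.1 → 1 decimal place, 936.62 → 2 decimal places; limit is 1.
Rounded to 1 decimal place: 1022.0 km.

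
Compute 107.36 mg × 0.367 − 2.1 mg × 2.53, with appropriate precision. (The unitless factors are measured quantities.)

34.1 mg

107.36 × 0.367 = 39.40112 → 39.4 mg (3 s.f., last digit at the 10^-1 place).
2.1 × 2.53 = 5.313 → 5.3 mg (2 s.f., last digit at the 10^-1 place).
Difference: 34.08812 mg; keep the coarser place, 10^-1.
Result: 34.1 mg.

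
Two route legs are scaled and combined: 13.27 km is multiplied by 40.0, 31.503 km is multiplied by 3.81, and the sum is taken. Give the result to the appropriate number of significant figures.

13.27 × 40.0 = 530.8 → 5.31 × 10² km (3 s.f., last digit at the 10^0 place).
31.503 × 3.81 = 120.02643 → 1.20 × 10² km (3 s.f., last digit at the 10^0 place).
Sum: 650.82643 km; keep the coarser place, 10^0.
Result: 651 km.

651 km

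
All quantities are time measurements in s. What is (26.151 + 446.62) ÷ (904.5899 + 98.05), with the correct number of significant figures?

26.151 + 446.62 = 472.771, limited to 2 d.p. → 5 s.f.; 904.5899 + 98.05 = 1002.6399, limited to 2 d.p. → 6 s.f.
Carrying full precision, 472.771 ÷ 1002.6399 = 0.471526217937…; keep min(5, 6) = 5 s.f.
Rounded to 5 significant figures: 0.47153.

0.47153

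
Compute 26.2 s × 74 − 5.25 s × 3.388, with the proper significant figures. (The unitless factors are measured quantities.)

26.2 × 74 = 1938.8 → 1.9 × 10³ s (2 s.f., last digit at the 10^2 place).
5.25 × 3.388 = 17.787 → 17.8 s (3 s.f., last digit at the 10^-1 place).
Difference: 1921.013 s; keep the coarser place, 10^2.
Result: 1.9 × 10³ s.

1.9 × 10³ s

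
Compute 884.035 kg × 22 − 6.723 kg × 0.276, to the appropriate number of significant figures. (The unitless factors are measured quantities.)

1.9 × 10⁴ kg

884.035 × 22 = 19448.77 → 1.9 × 10⁴ kg (2 s.f., last digit at the 10^3 place).
6.723 × 0.276 = 1.855548 → 1.86 kg (3 s.f., last digit at the 10^-2 place).
Difference: 19446.914452 kg; keep the coarser place, 10^3.
Result: 1.9 × 10⁴ kg.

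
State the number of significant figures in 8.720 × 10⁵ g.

4

8.720 × 10⁵: in scientific notation every digit of the coefficient is significant.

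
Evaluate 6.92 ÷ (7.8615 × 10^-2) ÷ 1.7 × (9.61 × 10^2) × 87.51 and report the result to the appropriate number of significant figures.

6.92 ÷ (7.8615 × 10^-2) ÷ 1.7 × (9.61 × 10^2) × 87.51 = 4354445.16426…
Multiplication/division keeps the fewest significant figures: 6.92 → 3 s.f., 7.8615 × 10^-2 → 5 s.f., 1.7 → 2 s.f., 9.61 × 10^2 → 3 s.f., 87.51 → 4 s.f.; limit is 2.
Rounded to 2 significant figures: 4.4 × 10^6.

4.4 × 10^6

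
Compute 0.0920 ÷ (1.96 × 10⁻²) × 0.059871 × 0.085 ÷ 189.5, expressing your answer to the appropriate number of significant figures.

0.0920 ÷ (1.96 × 10⁻²) × 0.059871 × 0.085 ÷ 189.5 = 0.000126054391255…
Multiplication/division keeps the fewest significant figures: 0.0920 → 3 s.f., 1.96 × 10⁻² → 3 s.f., 0.059871 → 5 s.f., 0.085 → 2 s.f., 189.5 → 4 s.f.; limit is 2.
Rounded to 2 significant figures: 1.3 × 10⁻⁴.

1.3 × 10⁻⁴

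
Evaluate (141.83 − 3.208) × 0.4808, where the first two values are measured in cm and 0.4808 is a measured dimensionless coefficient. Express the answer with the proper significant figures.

141.83 cm − 3.208 cm = 138.622 cm; the difference is limited to 2 decimal places (5 s.f.).
Carrying full precision, 138.622 × 0.4808 = 66.6494576 cm; 0.4808 has 4 s.f., so the result keeps min(5, 4) = 4 s.f.
Rounded to 4 significant figures: 66.65 cm.

66.65 cm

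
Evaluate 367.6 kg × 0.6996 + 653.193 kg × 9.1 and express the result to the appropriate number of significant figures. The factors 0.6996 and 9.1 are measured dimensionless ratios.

367.6 × 0.6996 = 257.17296 → 257.2 kg (4 s.f., last digit at the 10^-1 place).
653.193 × 9.1 = 5944.0563 → 5.9 × 10^3 kg (2 s.f., last digit at the 10^2 place).
Sum: 6201.22926 kg; keep the coarser place, 10^2.
Result: 6.2 × 10^3 kg.

6.2 × 10^3 kg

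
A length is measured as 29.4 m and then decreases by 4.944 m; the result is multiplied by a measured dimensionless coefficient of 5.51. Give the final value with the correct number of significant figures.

135 m

29.4 m − 4.944 m = 24.456 m; the difference is limited to 1 decimal place (3 s.f.).
Carrying full precision, 24.456 × 5.51 = 134.75256 m; 5.51 has 3 s.f., so the result keeps min(3, 3) = 3 s.f.
Rounded to 3 significant figures: 135 m.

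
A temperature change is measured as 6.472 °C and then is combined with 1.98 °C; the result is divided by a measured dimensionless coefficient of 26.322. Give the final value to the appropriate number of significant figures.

0.321 °C

6.472 °C + 1.98 °C = 8.452 °C; the sum is limited to 2 decimal places (3 s.f.).
Carrying full precision, 8.452 ÷ 26.322 = 0.321100220348… °C; 26.322 has 5 s.f., so the result keeps min(3, 5) = 3 s.f.
Rounded to 3 significant figures: 0.321 °C.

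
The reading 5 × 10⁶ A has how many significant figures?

5 × 10⁶: in scientific notation every digit of the coefficient is significant.

1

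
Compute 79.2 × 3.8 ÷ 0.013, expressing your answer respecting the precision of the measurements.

79.2 × 3.8 ÷ 0.013 = 23150.7692308…
Multiplication/division keeps the fewest significant figures: 79.2 → 3 s.f., 3.8 → 2 s.f., 0.013 → 2 s.f.; limit is 2.
Rounded to 2 significant figures: 2.3 × 10⁴.

2.3 × 10⁴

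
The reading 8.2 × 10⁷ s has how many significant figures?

8.2 × 10⁷: in scientific notation every digit of the coefficient is significant.

2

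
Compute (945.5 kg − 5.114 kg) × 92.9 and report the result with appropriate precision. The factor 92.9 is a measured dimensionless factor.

945.5 kg − 5.114 kg = 940.386 kg; the difference is limited to 1 decimal place (4 s.f.).
Carrying full precision, 940.386 × 92.9 = 87361.8594 kg; 92.9 has 3 s.f., so the result keeps min(4, 3) = 3 s.f.
Rounded to 3 significant figures: 8.74 × 10⁴ kg.

8.74 × 10⁴ kg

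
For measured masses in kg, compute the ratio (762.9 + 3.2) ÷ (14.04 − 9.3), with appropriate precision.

762.9 + 3.2 = 766.1, limited to 1 d.p. → 4 s.f.; 14.04 − 9.3 = 4.74, limited to 1 d.p. → 2 s.f.
Carrying full precision, 766.1 ÷ 4.74 = 161.624472574…; keep min(4, 2) = 2 s.f.
Rounded to 2 significant figures: 1.6 × 10^2.

1.6 × 10^2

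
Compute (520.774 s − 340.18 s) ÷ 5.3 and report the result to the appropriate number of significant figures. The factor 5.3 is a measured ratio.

34 s

520.774 s − 340.18 s = 180.594 s; the difference is limited to 2 decimal places (5 s.f.).
Carrying full precision, 180.594 ÷ 5.3 = 34.0743396226… s; 5.3 has 2 s.f., so the result keeps min(5, 2) = 2 s.f.
Rounded to 2 significant figures: 34 s.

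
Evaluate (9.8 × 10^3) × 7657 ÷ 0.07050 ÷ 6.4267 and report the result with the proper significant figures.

(9.8 × 10^3) × 7657 ÷ 0.07050 ÷ 6.4267 = 165618016.239…
Multiplication/division keeps the fewest significant figures: 9.8 × 10^3 → 2 s.f., 7657 → 4 s.f., 0.07050 → 4 s.f., 6.4267 → 5 s.f.; limit is 2.
Rounded to 2 significant figures: 1.7 × 10^8.

1.7 × 10^8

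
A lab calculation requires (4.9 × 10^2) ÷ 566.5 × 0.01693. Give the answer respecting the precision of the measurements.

(4.9 × 10^2) ÷ 566.5 × 0.01693 = 0.0146437775816…
Multiplication/division keeps the fewest significant figures: 4.9 × 10^2 → 2 s.f., 566.5 → 4 s.f., 0.01693 → 4 s.f.; limit is 2.
Rounded to 2 significant figures: 0.015.

0.015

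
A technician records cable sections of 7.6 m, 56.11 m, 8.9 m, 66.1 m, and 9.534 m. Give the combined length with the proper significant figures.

7.6 m + 56.11 m + 8.9 m + 66.1 m + 9.534 m = 148.244 m.
Addition/subtraction keeps the fewest decimal places: 7.6 → 1 decimal place, 56.11 → 2 decimal places, 8.9 → 1 decimal place, 66.1 → 1 decimal place, 9.534 → 3 decimal places; limit is 1.
Rounded to 1 decimal place: 148.2 m.

148.2 m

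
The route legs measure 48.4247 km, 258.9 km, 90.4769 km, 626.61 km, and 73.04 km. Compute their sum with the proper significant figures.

48.4247 km + 258.9 km + 90.4769 km + 626.61 km + 73.04 km = 1097.4516 km.
Addition/subtraction keeps the fewest decimal places: 48.4247 → 4 decimal places, 258.9 → 1 decimal place, 90.4769 → 4 decimal places, 626.61 → 2 decimal places, 73.04 → 2 decimal places; limit is 1.
Rounded to 1 decimal place: 1097.5 km.

1097.5 km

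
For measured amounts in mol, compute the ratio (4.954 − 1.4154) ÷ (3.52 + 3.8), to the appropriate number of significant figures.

0.48

4.954 − 1.4154 = 3.5386, limited to 3 d.p. → 4 s.f.; 3.52 + 3.8 = 7.32, limited to 1 d.p. → 2 s.f.
Carrying full precision, 3.5386 ÷ 7.32 = 0.483415300546…; keep min(4, 2) = 2 s.f.
Rounded to 2 significant figures: 0.48.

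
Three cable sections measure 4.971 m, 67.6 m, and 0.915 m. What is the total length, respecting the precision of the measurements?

73.5 m

4.971 m + 67.6 m + 0.915 m = 73.486 m.
Addition/subtraction keeps the fewest decimal places: 4.971 → 3 decimal places, 67.6 → 1 decimal place, 0.915 → 3 decimal places; limit is 1.
Rounded to 1 decimal place: 73.5 m.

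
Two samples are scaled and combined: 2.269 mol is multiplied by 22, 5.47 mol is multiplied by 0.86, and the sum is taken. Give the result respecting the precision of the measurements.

2.269 × 22 = 49.918 → 5.0 × 10^1 mol (2 s.f., last digit at the 10^0 place).
5.47 × 0.86 = 4.7042 → 4.7 mol (2 s.f., last digit at the 10^-1 place).
Sum: 54.6222 mol; keep the coarser place, 10^0.
Result: 55 mol.

55 mol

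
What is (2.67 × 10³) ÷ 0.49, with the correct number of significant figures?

(2.67 × 10³) ÷ 0.49 = 5448.97959184…
Multiplication/division keeps the fewest significant figures: 2.67 × 10³ → 3 s.f., 0.49 → 2 s.f.; limit is 2.
Rounded to 2 significant figures: 5.4 × 10³.

5.4 × 10³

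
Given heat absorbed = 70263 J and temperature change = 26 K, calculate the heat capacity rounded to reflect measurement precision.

heat capacity = 70263 J ÷ 26 K = 2702.42307692… J/K.
70263 has 5 significant figures; 26 has 2.
Division/multiplication keeps the fewest: 2 significant figures.
Rounded: 2.7 × 10³ J/K.

2.7 × 10³ J/K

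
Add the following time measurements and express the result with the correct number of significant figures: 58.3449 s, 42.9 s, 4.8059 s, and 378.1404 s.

484.2 s

58.3449 s + 42.9 s + 4.8059 s + 378.1404 s = 484.1912 s.
Addition/subtraction keeps the fewest decimal places: 58.3449 → 4 decimal places, 42.9 → 1 decimal place, 4.8059 → 4 decimal places, 378.1404 → 4 decimal places; limit is 1.
Rounded to 1 decimal place: 484.2 s.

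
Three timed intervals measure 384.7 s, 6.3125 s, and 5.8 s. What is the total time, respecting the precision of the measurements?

384.7 s + 6.3125 s + 5.8 s = 396.8125 s.
Addition/subtraction keeps the fewest decimal places: 384.7 → 1 decimal place, 6.3125 → 4 decimal places, 5.8 → 1 decimal place; limit is 1.
Rounded to 1 decimal place: 396.8 s.

396.8 s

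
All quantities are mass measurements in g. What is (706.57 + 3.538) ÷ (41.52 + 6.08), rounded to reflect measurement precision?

14.92

706.57 + 3.538 = 710.108, limited to 2 d.p. → 5 s.f.; 41.52 + 6.08 = 47.60, limited to 2 d.p. → 4 s.f.
Carrying full precision, 710.108 ÷ 47.60 = 14.9182352941…; keep min(5, 4) = 4 s.f.
Rounded to 4 significant figures: 14.92.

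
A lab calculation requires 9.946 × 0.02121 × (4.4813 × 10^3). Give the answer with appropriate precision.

945.4

9.946 × 0.02121 × (4.4813 × 10^3) = 945.351117858
Multiplication/division keeps the fewest significant figures: 9.946 → 4 s.f., 0.02121 → 4 s.f., 4.4813 × 10^3 → 5 s.f.; limit is 4.
Rounded to 4 significant figures: 945.4.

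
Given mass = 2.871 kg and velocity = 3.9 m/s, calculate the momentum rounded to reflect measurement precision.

11 kg·m/s

momentum = 2.871 kg × 3.9 m/s = 11.1969 kg·m/s.
2.871 has 4 significant figures; 3.9 has 2.
Division/multiplication keeps the fewest: 2 significant figures.
Rounded: 11 kg·m/s.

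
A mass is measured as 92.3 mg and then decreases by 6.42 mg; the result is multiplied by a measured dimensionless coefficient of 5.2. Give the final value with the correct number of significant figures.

4.5 × 10^2 mg

92.3 mg − 6.42 mg = 85.88 mg; the difference is limited to 1 decimal place (3 s.f.).
Carrying full precision, 85.88 × 5.2 = 446.576 mg; 5.2 has 2 s.f., so the result keeps min(3, 2) = 2 s.f.
Rounded to 2 significant figures: 4.5 × 10^2 mg.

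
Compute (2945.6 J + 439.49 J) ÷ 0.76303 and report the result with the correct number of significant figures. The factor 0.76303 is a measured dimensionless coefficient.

2945.6 J + 439.49 J = 3385.09 J; the sum is limited to 1 decimal place (5 s.f.).
Carrying full precision, 3385.09 ÷ 0.76303 = 4436.37864828… J; 0.76303 has 5 s.f., so the result keeps min(5, 5) = 5 s.f.
Rounded to 5 significant figures: 4436.4 J.

4436.4 J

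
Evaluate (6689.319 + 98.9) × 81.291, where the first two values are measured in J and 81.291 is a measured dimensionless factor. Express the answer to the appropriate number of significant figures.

5.5182 × 10⁵ J

6689.319 J + 98.9 J = 6788.219 J; the sum is limited to 1 decimal place (5 s.f.).
Carrying full precision, 6788.219 × 81.291 = 551821.110729 J; 81.291 has 5 s.f., so the result keeps min(5, 5) = 5 s.f.
Rounded to 5 significant figures: 5.5182 × 10⁵ J.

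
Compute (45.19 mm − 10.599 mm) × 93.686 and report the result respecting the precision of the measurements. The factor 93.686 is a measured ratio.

3.241 × 10³ mm

45.19 mm − 10.599 mm = 34.591 mm; the difference is limited to 2 decimal places (4 s.f.).
Carrying full precision, 34.591 × 93.686 = 3240.692426 mm; 93.686 has 5 s.f., so the result keeps min(4, 5) = 4 s.f.
Rounded to 4 significant figures: 3.241 × 10³ mm.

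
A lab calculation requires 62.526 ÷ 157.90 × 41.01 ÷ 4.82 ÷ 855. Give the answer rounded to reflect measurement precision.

62.526 ÷ 157.90 × 41.01 ÷ 4.82 ÷ 855 = 0.00394053448564…
Multiplication/division keeps the fewest significant figures: 62.526 → 5 s.f., 157.90 → 5 s.f., 41.01 → 4 s.f., 4.82 → 3 s.f., 855 → 3 s.f.; limit is 3.
Rounded to 3 significant figures: 0.00394.

0.00394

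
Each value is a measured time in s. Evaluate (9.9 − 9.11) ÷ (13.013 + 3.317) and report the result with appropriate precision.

9.9 − 9.11 = 0.79, limited to 1 d.p. → 1 s.f.; 13.013 + 3.317 = 16.330, limited to 3 d.p. → 5 s.f.
Carrying full precision, 0.79 ÷ 16.330 = 0.0483772198408…; keep min(1, 5) = 1 s.f.
Rounded to 1 significant figure: 0.05.

0.05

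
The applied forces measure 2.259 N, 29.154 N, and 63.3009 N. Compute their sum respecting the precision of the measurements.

2.259 N + 29.154 N + 63.3009 N = 94.7139 N.
Addition/subtraction keeps the fewest decimal places: 2.259 → 3 decimal places, 29.154 → 3 decimal places, 63.3009 → 4 decimal places; limit is 3.
Rounded to 3 decimal places: 94.714 N.

94.714 N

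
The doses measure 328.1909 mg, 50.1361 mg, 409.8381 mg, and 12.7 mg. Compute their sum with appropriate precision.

328.1909 mg + 50.1361 mg + 409.8381 mg + 12.7 mg = 800.8651 mg.
Addition/subtraction keeps the fewest decimal places: 328.1909 → 4 decimal places, 50.1361 → 4 decimal places, 409.8381 → 4 decimal places, 12.7 → 1 decimal place; limit is 1.
Rounded to 1 decimal place: 800.9 mg.

800.9 mg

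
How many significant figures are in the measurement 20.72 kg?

20.72: zeros between nonzero digits are significant.

4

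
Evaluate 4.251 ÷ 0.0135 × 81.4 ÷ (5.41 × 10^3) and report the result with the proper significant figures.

4.74

4.251 ÷ 0.0135 × 81.4 ÷ (5.41 × 10^3) = 4.73788457589…
Multiplication/division keeps the fewest significant figures: 4.251 → 4 s.f., 0.0135 → 3 s.f., 81.4 → 3 s.f., 5.41 × 10^3 → 3 s.f.; limit is 3.
Rounded to 3 significant figures: 4.74.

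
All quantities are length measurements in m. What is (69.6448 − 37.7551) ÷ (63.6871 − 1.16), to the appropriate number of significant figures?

0.5100

69.6448 − 37.7551 = 31.8897, limited to 4 d.p. → 6 s.f.; 63.6871 − 1.16 = 62.5271, limited to 2 d.p. → 4 s.f.
Carrying full precision, 31.8897 ÷ 62.5271 = 0.510014057904…; keep min(6, 4) = 4 s.f.
Rounded to 4 significant figures: 0.5100.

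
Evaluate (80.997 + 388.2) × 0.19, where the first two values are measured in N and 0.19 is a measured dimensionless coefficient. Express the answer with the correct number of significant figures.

89 N

80.997 N + 388.2 N = 469.197 N; the sum is limited to 1 decimal place (4 s.f.).
Carrying full precision, 469.197 × 0.19 = 89.14743 N; 0.19 has 2 s.f., so the result keeps min(4, 2) = 2 s.f.
Rounded to 2 significant figures: 89 N.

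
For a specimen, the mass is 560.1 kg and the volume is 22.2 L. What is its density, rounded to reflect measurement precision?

25.2 kg/L

density = 560.1 kg ÷ 22.2 L = 25.2297297297… kg/L.
560.1 has 4 significant figures; 22.2 has 3.
Division/multiplication keeps the fewest: 3 significant figures.
Rounded: 25.2 kg/L.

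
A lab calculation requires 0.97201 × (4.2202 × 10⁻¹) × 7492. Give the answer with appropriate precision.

3073

0.97201 × (4.2202 × 10⁻¹) × 7492 = 3073.27579022…
Multiplication/division keeps the fewest significant figures: 0.97201 → 5 s.f., 4.2202 × 10⁻¹ → 5 s.f., 7492 → 4 s.f.; limit is 4.
Rounded to 4 significant figures: 3073.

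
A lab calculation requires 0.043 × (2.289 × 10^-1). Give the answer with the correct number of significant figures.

0.0098

0.043 × (2.289 × 10^-1) = 0.0098427
Multiplication/division keeps the fewest significant figures: 0.043 → 2 s.f., 2.289 × 10^-1 → 4 s.f.; limit is 2.
Rounded to 2 significant figures: 0.0098.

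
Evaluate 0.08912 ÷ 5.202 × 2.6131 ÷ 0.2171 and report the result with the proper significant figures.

0.2062

0.08912 ÷ 5.202 × 2.6131 ÷ 0.2171 = 0.206205875889…
Multiplication/division keeps the fewest significant figures: 0.08912 → 4 s.f., 5.202 → 4 s.f., 2.6131 → 5 s.f., 0.2171 → 4 s.f.; limit is 4.
Rounded to 4 significant figures: 0.2062.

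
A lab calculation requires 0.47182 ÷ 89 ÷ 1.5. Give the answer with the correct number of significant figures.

0.47182 ÷ 89 ÷ 1.5 = 0.00353423220974…
Multiplication/division keeps the fewest significant figures: 0.47182 → 5 s.f., 89 → 2 s.f., 1.5 → 2 s.f.; limit is 2.
Rounded to 2 significant figures: 0.0035.

0.0035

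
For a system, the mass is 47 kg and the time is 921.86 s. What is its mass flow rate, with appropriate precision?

mass flow rate = 47 kg ÷ 921.86 s = 0.0509838804157… kg/s.
47 has 2 significant figures; 921.86 has 5.
Division/multiplication keeps the fewest: 2 significant figures.
Rounded: 0.051 kg/s.

0.051 kg/s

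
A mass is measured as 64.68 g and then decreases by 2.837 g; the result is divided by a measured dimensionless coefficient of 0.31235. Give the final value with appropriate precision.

64.68 g − 2.837 g = 61.843 g; the difference is limited to 2 decimal places (4 s.f.).
Carrying full precision, 61.843 ÷ 0.31235 = 197.992636466… g; 0.31235 has 5 s.f., so the result keeps min(4, 5) = 4 s.f.
Rounded to 4 significant figures: 198.0 g.

198.0 g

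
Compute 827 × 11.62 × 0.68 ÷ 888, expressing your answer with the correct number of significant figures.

7.4

827 × 11.62 × 0.68 ÷ 888 = 7.35880990991…
Multiplication/division keeps the fewest significant figures: 827 → 3 s.f., 11.62 → 4 s.f., 0.68 → 2 s.f., 888 → 3 s.f.; limit is 2.
Rounded to 2 significant figures: 7.4.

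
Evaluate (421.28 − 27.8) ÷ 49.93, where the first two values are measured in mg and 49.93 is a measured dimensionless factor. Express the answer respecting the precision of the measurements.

7.881 mg

421.28 mg − 27.8 mg = 393.48 mg; the difference is limited to 1 decimal place (4 s.f.).
Carrying full precision, 393.48 ÷ 49.93 = 7.88063288604… mg; 49.93 has 4 s.f., so the result keeps min(4, 4) = 4 s.f.
Rounded to 4 significant figures: 7.881 mg.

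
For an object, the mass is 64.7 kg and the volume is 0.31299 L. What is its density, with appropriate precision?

density = 64.7 kg ÷ 0.31299 L = 206.715869517… kg/L.
64.7 has 3 significant figures; 0.31299 has 5.
Division/multiplication keeps the fewest: 3 significant figures.
Rounded: 207 kg/L.

207 kg/L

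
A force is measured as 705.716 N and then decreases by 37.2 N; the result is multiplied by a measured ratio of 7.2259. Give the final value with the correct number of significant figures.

705.716 N − 37.2 N = 668.516 N; the difference is limited to 1 decimal place (4 s.f.).
Carrying full precision, 668.516 × 7.2259 = 4830.6297644 N; 7.2259 has 5 s.f., so the result keeps min(4, 5) = 4 s.f.
Rounded to 4 significant figures: 4831 N.

4831 N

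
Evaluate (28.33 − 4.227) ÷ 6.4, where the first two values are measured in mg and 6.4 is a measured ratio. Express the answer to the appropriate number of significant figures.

28.33 mg − 4.227 mg = 24.103 mg; the difference is limited to 2 decimal places (4 s.f.).
Carrying full precision, 24.103 ÷ 6.4 = 3.76609375 mg; 6.4 has 2 s.f., so the result keeps min(4, 2) = 2 s.f.
Rounded to 2 significant figures: 3.8 mg.

3.8 mg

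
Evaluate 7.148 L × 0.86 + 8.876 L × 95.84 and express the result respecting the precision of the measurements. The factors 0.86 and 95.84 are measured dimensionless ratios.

7.148 × 0.86 = 6.14728 → 6.1 L (2 s.f., last digit at the 10^-1 place).
8.876 × 95.84 = 850.67584 → 850.7 L (4 s.f., last digit at the 10^-1 place).
Sum: 856.82312 L; keep the coarser place, 10^-1.
Result: 8.568 × 10² L.

8.568 × 10² L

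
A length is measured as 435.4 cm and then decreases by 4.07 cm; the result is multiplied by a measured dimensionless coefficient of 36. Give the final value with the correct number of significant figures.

435.4 cm − 4.07 cm = 431.33 cm; the difference is limited to 1 decimal place (4 s.f.).
Carrying full precision, 431.33 × 36 = 15527.88 cm; 36 has 2 s.f., so the result keeps min(4, 2) = 2 s.f.
Rounded to 2 significant figures: 1.6 × 10^4 cm.

1.6 × 10^4 cm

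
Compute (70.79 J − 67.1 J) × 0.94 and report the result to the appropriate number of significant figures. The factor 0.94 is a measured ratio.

70.79 J − 67.1 J = 3.69 J; the difference is limited to 1 decimal place (2 s.f.).
Carrying full precision, 3.69 × 0.94 = 3.4686 J; 0.94 has 2 s.f., so the result keeps min(2, 2) = 2 s.f.
Rounded to 2 significant figures: 3.5 J.

3.5 J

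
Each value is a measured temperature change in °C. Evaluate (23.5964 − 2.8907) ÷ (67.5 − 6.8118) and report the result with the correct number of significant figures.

23.5964 − 2.8907 = 20.7057, limited to 4 d.p. → 6 s.f.; 67.5 − 6.8118 = 60.6882, limited to 1 d.p. → 3 s.f.
Carrying full precision, 20.7057 ÷ 60.6882 = 0.341181646514…; keep min(6, 3) = 3 s.f.
Rounded to 3 significant figures: 0.341.

0.341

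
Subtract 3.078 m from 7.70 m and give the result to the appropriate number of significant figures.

4.62 m

7.70 m − 3.078 m = 4.622 m.
Addition/subtraction keeps the fewest decimal places: 7.70 → 2 decimal places, 3.078 → 3 decimal places; limit is 2.
Rounded to 2 decimal places: 4.62 m.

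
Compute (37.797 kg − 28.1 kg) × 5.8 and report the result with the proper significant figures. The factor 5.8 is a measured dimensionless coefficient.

37.797 kg − 28.1 kg = 9.697 kg; the difference is limited to 1 decimal place (2 s.f.).
Carrying full precision, 9.697 × 5.8 = 56.2426 kg; 5.8 has 2 s.f., so the result keeps min(2, 2) = 2 s.f.
Rounded to 2 significant figures: 56 kg.

56 kg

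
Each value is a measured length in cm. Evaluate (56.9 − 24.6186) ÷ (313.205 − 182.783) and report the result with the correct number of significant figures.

2.48 × 10⁻¹

56.9 − 24.6186 = 32.2814, limited to 1 d.p. → 3 s.f.; 313.205 − 182.783 = 130.422, limited to 3 d.p. → 6 s.f.
Carrying full precision, 32.2814 ÷ 130.422 = 0.247514989802…; keep min(3, 6) = 3 s.f.
Rounded to 3 significant figures: 2.48 × 10⁻¹.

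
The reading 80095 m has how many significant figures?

5

80095: zeros between nonzero digits are significant.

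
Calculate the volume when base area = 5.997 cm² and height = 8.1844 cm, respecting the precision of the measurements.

49.08 cm³

volume = 5.997 cm² × 8.1844 cm = 49.0818468 cm³.
5.997 has 4 significant figures; 8.1844 has 5.
Division/multiplication keeps the fewest: 4 significant figures.
Rounded: 49.08 cm³.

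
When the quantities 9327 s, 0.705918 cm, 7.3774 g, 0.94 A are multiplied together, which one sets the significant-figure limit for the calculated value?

9327 s → 4 s.f.; 0.705918 cm → 6 s.f.; 7.3774 g → 5 s.f.; 0.94 A → 2 s.f.
The fewest is 2 significant figures, from 0.94 A.

0.94 A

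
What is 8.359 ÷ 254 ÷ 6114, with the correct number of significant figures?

5.38 × 10⁻⁶

8.359 ÷ 254 ÷ 6114 = 0.00000538263801421…
Multiplication/division keeps the fewest significant figures: 8.359 → 4 s.f., 254 → 3 s.f., 6114 → 4 s.f.; limit is 3.
Rounded to 3 significant figures: 5.38 × 10⁻⁶.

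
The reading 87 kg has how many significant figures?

87: every digit is nonzero and significant.

2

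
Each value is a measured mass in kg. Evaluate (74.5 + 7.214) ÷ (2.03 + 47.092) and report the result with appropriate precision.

74.5 + 7.214 = 81.714, limited to 1 d.p. → 3 s.f.; 2.03 + 47.092 = 49.122, limited to 2 d.p. → 4 s.f.
Carrying full precision, 81.714 ÷ 49.122 = 1.66349090021…; keep min(3, 4) = 3 s.f.
Rounded to 3 significant figures: 1.66.

1.66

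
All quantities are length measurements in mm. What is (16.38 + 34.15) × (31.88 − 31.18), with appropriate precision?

35 mm²

16.38 + 34.15 = 50.53, limited to 2 d.p. → 4 s.f.; 31.88 − 31.18 = 0.70, limited to 2 d.p. → 2 s.f.
Carrying full precision, 50.53 × 0.70 = 35.371; keep min(4, 2) = 2 s.f.
Rounded to 2 significant figures: 35 mm².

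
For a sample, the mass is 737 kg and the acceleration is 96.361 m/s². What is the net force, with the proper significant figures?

net force = 737 kg × 96.361 m/s² = 71018.057 N.
737 has 3 significant figures; 96.361 has 5.
Division/multiplication keeps the fewest: 3 significant figures.
Rounded: 7.10 × 10^4 N.

7.10 × 10^4 N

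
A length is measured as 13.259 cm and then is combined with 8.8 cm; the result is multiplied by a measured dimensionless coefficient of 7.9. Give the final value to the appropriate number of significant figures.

13.259 cm + 8.8 cm = 22.059 cm; the sum is limited to 1 decimal place (3 s.f.).
Carrying full precision, 22.059 × 7.9 = 174.2661 cm; 7.9 has 2 s.f., so the result keeps min(3, 2) = 2 s.f.
Rounded to 2 significant figures: 1.7 × 10^2 cm.

1.7 × 10^2 cm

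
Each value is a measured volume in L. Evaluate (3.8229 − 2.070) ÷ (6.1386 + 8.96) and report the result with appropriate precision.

0.1161

3.8229 − 2.070 = 1.7529, limited to 3 d.p. → 4 s.f.; 6.1386 + 8.96 = 15.0986, limited to 2 d.p. → 4 s.f.
Carrying full precision, 1.7529 ÷ 15.0986 = 0.116096856662…; keep min(4, 4) = 4 s.f.
Rounded to 4 significant figures: 0.1161.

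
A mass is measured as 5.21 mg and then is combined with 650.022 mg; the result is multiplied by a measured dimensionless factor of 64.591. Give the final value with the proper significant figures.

42322 mg

5.21 mg + 650.022 mg = 655.232 mg; the sum is limited to 2 decimal places (5 s.f.).
Carrying full precision, 655.232 × 64.591 = 42322.090112 mg; 64.591 has 5 s.f., so the result keeps min(5, 5) = 5 s.f.
Rounded to 5 significant figures: 42322 mg.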